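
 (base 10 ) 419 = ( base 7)1136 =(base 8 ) 643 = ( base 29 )ED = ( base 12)2ab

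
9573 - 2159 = 7414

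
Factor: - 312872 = -2^3*7^1*37^1*151^1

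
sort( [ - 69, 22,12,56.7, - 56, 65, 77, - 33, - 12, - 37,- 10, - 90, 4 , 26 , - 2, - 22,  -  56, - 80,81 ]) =[ - 90, - 80, - 69, -56,-56, - 37, - 33, - 22, - 12, - 10, - 2, 4,12, 22, 26, 56.7, 65,77,81]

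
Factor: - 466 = - 2^1*233^1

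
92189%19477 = 14281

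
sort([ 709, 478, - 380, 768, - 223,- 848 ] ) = [ - 848, - 380,  -  223, 478, 709, 768]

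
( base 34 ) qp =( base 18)2e9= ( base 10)909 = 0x38d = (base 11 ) 757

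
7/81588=7/81588 = 0.00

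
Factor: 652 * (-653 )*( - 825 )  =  2^2*3^1*5^2*11^1*163^1*653^1 = 351248700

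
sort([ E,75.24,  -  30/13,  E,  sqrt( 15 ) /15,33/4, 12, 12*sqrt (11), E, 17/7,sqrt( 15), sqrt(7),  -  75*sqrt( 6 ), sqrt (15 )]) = [ - 75*sqrt( 6 ), - 30/13,sqrt(15 )/15, 17/7, sqrt ( 7),E, E,E,sqrt(15 ), sqrt ( 15), 33/4, 12, 12*sqrt( 11), 75.24 ]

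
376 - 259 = 117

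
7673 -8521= - 848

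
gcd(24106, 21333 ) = 1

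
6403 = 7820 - 1417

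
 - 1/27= - 1 + 26/27 = - 0.04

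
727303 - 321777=405526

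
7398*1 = 7398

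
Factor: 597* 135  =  3^4*5^1*199^1=80595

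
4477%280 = 277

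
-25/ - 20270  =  5/4054 = 0.00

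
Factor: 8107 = 11^2*  67^1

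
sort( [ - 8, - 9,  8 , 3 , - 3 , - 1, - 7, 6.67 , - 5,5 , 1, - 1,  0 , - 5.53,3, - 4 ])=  [ - 9, - 8,-7, - 5.53, - 5, - 4,  -  3, - 1, - 1  ,  0, 1,  3,3,5, 6.67,8]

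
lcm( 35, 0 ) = 0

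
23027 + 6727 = 29754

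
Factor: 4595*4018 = 2^1*5^1*7^2 * 41^1*919^1 = 18462710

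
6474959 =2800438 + 3674521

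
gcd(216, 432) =216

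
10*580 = 5800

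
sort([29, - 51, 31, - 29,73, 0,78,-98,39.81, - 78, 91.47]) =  [ - 98, - 78, - 51, - 29,0,29, 31, 39.81 , 73,  78, 91.47 ] 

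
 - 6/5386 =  - 3/2693 = - 0.00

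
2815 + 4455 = 7270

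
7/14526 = 7/14526 = 0.00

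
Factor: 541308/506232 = 571/534 = 2^(-1 )*3^(- 1)*89^( - 1 )*571^1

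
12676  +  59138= 71814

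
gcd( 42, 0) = 42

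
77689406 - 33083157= 44606249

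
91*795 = 72345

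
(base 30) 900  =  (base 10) 8100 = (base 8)17644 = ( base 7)32421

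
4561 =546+4015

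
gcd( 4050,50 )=50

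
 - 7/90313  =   - 1 + 90306/90313 = -  0.00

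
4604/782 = 2302/391  =  5.89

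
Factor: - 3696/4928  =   - 2^(-2)*3^1= - 3/4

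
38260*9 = 344340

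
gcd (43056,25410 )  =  6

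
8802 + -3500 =5302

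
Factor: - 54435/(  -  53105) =3^1*13^(  -  1 )  *43^( - 1)*191^1 = 573/559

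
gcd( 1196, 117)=13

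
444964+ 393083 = 838047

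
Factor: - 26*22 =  - 2^2*11^1 * 13^1 = - 572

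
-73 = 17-90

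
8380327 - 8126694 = 253633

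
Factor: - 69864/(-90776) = 3^1*  7^ ( - 1 ) * 41^1*71^1*1621^(-1 ) = 8733/11347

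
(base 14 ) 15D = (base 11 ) 234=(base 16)117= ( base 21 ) D6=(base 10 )279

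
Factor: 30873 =3^1*41^1*251^1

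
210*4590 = 963900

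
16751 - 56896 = -40145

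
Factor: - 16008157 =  - 11^1*71^1*103^1*199^1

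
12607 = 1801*7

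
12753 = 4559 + 8194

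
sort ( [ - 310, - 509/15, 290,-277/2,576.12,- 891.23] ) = [ - 891.23,  -  310, - 277/2, - 509/15 , 290, 576.12] 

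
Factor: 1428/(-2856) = -2^(-1)  =  -1/2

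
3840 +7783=11623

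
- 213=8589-8802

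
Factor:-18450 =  -2^1*3^2*5^2*41^1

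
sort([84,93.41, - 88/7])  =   [ - 88/7, 84, 93.41 ] 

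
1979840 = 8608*230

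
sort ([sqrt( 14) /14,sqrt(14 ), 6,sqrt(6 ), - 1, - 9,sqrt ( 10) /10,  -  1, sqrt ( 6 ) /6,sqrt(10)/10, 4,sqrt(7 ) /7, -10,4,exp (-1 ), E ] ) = [-10, - 9, - 1, - 1, sqrt(14 )/14, sqrt(10)/10, sqrt(10 ) /10,exp( - 1),sqrt(7)/7,  sqrt( 6)/6,sqrt ( 6 ),E,sqrt( 14),4,4 , 6 ]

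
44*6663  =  293172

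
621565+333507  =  955072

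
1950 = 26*75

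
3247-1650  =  1597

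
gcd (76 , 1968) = 4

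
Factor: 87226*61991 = 5407226966  =  2^1*43613^1 * 61991^1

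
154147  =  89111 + 65036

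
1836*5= 9180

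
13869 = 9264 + 4605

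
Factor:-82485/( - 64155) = 3^2*7^(-1 ) = 9/7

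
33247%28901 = 4346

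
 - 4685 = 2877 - 7562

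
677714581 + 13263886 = 690978467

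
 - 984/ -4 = 246+0/1 = 246.00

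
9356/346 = 4678/173 = 27.04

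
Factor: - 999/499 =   -  3^3*37^1*499^( - 1 )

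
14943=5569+9374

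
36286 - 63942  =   - 27656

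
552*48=26496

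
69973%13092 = 4513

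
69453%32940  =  3573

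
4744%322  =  236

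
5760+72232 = 77992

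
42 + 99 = 141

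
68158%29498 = 9162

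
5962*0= 0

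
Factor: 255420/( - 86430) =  - 198/67  =  -  2^1 * 3^2*11^1*67^( - 1 )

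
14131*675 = 9538425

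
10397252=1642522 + 8754730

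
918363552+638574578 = 1556938130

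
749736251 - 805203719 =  - 55467468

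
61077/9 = 6786+1/3 = 6786.33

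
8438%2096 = 54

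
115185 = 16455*7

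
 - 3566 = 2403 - 5969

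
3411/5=3411/5 = 682.20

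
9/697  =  9/697 = 0.01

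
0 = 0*126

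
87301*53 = 4626953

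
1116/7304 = 279/1826 = 0.15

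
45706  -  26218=19488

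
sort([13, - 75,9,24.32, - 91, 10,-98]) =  [ - 98,-91, - 75, 9,10,13,24.32]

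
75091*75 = 5631825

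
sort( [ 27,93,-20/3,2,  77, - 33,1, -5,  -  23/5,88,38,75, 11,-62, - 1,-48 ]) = [- 62, - 48, - 33, - 20/3, - 5, - 23/5,-1 , 1,2,11, 27,38,75,77,88,  93 ]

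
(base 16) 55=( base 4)1111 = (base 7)151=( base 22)3j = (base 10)85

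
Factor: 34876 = 2^2*8719^1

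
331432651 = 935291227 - 603858576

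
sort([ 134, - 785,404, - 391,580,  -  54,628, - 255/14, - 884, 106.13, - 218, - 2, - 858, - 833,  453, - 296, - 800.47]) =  [ - 884,-858, - 833,-800.47,-785, - 391, - 296, - 218 , - 54, -255/14, - 2,106.13 , 134, 404,  453, 580, 628 ] 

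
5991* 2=11982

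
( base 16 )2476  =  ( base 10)9334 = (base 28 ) BPA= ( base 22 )j66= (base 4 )2101312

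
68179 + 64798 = 132977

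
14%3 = 2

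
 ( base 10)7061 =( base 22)ECL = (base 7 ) 26405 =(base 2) 1101110010101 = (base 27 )9ie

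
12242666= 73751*166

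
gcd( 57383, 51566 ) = 1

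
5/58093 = 5/58093  =  0.00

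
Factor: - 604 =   -  2^2* 151^1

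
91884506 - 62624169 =29260337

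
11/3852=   11/3852 = 0.00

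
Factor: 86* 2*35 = 2^2*5^1*7^1*43^1  =  6020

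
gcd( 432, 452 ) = 4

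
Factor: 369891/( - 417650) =-2^( - 1)*3^2*5^ ( - 2)*73^1*563^1*8353^(-1 ) 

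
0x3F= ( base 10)63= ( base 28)27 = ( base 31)21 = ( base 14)47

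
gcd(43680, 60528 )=624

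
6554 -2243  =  4311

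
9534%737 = 690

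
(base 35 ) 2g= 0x56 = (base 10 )86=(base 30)2q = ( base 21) 42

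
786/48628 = 393/24314 = 0.02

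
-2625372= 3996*(-657 )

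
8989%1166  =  827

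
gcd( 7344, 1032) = 24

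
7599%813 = 282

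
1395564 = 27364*51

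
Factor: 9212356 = 2^2*2303089^1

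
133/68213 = 133/68213   =  0.00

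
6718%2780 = 1158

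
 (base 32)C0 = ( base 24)G0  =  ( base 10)384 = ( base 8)600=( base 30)co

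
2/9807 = 2/9807 = 0.00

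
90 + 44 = 134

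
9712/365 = 9712/365=26.61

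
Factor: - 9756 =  - 2^2*3^2 * 271^1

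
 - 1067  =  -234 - 833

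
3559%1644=271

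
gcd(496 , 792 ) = 8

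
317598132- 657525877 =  - 339927745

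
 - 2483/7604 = -2483/7604 = - 0.33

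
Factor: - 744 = - 2^3*3^1*31^1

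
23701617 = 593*39969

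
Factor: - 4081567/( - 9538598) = 2^ (-1)*7^1*17^( - 1)*131^1*4451^1*280547^( - 1 )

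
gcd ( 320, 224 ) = 32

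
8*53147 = 425176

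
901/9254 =901/9254= 0.10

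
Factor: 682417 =682417^1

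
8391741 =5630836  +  2760905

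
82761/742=11823/106 = 111.54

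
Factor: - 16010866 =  - 2^1*83^1*96451^1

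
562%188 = 186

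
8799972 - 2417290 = 6382682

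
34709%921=632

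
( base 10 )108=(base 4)1230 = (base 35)33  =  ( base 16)6c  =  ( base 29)3l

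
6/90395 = 6/90395 = 0.00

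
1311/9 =145 + 2/3  =  145.67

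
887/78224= 887/78224= 0.01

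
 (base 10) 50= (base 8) 62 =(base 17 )2G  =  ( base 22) 26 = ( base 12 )42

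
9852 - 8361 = 1491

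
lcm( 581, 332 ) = 2324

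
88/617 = 88/617 = 0.14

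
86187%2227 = 1561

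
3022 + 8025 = 11047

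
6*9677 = 58062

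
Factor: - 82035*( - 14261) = 1169901135 = 3^2 * 5^1* 13^1*1097^1*1823^1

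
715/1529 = 65/139 = 0.47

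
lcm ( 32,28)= 224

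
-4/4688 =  - 1 +1171/1172  =  - 0.00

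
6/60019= 6/60019 = 0.00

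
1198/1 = 1198 = 1198.00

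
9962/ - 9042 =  - 2 + 4061/4521 = - 1.10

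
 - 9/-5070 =3/1690 = 0.00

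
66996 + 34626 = 101622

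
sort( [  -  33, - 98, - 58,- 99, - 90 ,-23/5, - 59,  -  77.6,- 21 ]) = [ - 99,-98,-90, - 77.6 , - 59 ,-58  , - 33,-21,  -  23/5]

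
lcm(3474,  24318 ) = 24318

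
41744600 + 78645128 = 120389728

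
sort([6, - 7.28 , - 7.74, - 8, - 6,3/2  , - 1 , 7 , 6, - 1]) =[ - 8, - 7.74,-7.28, - 6, - 1, - 1,3/2 , 6, 6,7] 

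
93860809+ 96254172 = 190114981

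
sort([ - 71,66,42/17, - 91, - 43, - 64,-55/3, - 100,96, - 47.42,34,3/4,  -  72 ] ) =[ - 100,-91,  -  72, - 71 , - 64, - 47.42, - 43, - 55/3,3/4,42/17,34,66,  96 ]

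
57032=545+56487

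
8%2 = 0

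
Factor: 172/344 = 2^( - 1) = 1/2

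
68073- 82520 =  - 14447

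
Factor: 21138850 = 2^1*5^2*619^1*683^1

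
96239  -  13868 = 82371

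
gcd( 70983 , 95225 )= 1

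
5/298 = 5/298  =  0.02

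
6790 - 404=6386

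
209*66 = 13794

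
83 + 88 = 171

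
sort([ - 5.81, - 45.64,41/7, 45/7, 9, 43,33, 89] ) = [ - 45.64, - 5.81,41/7,45/7,9,33,43, 89 ] 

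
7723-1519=6204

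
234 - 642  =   - 408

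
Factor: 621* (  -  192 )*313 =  - 2^6 * 3^4 * 23^1*313^1 = -  37319616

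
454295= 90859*5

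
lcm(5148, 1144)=10296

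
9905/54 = 9905/54 =183.43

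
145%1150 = 145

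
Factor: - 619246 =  - 2^1 * 309623^1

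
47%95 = 47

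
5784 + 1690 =7474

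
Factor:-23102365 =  - 5^1*11^1*13^1* 79^1*409^1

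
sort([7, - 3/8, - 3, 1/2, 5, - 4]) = [ - 4, - 3, - 3/8, 1/2, 5, 7 ] 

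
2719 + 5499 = 8218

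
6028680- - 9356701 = 15385381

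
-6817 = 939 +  - 7756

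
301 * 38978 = 11732378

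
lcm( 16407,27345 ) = 82035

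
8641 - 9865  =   -1224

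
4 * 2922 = 11688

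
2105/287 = 7 + 96/287 = 7.33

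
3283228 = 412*7969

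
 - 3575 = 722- 4297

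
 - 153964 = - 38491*4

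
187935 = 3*62645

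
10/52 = 5/26 = 0.19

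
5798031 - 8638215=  - 2840184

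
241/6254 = 241/6254 = 0.04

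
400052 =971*412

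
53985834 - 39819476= 14166358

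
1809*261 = 472149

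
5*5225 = 26125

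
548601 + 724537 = 1273138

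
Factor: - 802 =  - 2^1 * 401^1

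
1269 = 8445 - 7176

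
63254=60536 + 2718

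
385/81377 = 385/81377  =  0.00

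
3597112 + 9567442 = 13164554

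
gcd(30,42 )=6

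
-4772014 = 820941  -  5592955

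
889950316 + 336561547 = 1226511863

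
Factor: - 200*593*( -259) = 2^3 * 5^2*7^1*37^1 * 593^1 = 30717400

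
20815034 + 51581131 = 72396165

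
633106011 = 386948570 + 246157441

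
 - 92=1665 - 1757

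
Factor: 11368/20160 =2^( - 3)*3^( - 2 )*5^( - 1) * 7^1 * 29^1 = 203/360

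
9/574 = 9/574  =  0.02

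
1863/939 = 621/313 = 1.98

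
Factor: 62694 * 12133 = 2^1 * 3^6*11^1*43^1*1103^1 =760666302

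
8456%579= 350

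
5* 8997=44985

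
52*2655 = 138060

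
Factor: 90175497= 3^1*17^1*31^1*57037^1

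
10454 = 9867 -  - 587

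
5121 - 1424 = 3697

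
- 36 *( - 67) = 2412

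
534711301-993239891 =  - 458528590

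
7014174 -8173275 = -1159101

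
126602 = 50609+75993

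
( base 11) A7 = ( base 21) 5c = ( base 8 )165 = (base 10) 117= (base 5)432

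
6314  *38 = 239932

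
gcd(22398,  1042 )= 2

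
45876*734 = 33672984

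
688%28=16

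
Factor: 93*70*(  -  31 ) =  - 201810 = - 2^1*3^1*5^1*7^1*31^2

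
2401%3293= 2401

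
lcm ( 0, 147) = 0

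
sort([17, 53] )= [ 17 , 53 ]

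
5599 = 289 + 5310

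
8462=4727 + 3735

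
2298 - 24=2274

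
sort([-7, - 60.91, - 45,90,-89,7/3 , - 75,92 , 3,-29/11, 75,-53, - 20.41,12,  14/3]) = [ - 89, - 75, - 60.91,-53, - 45,-20.41, -7, - 29/11,7/3,3 , 14/3,12, 75,90,92 ]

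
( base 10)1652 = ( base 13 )9A1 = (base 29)1rs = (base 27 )275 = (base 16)674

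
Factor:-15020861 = -2393^1 *6277^1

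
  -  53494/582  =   - 92 + 25/291=- 91.91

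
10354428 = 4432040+5922388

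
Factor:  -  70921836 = - 2^2*3^2 * 73^1*26987^1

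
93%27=12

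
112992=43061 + 69931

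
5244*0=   0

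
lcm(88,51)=4488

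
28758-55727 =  - 26969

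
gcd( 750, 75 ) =75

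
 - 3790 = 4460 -8250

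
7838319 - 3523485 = 4314834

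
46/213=46/213 = 0.22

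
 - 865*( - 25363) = 21938995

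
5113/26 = 196 + 17/26 = 196.65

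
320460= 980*327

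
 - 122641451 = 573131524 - 695772975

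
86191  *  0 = 0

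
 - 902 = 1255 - 2157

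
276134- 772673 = -496539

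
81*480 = 38880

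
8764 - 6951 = 1813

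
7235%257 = 39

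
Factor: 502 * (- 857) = - 2^1*251^1*857^1 =-430214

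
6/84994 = 3/42497 = 0.00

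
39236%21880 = 17356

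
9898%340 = 38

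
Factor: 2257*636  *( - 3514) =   -  2^3*3^1*7^1*37^1*53^1*61^1*251^1 = -  5044178328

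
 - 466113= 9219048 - 9685161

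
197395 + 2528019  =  2725414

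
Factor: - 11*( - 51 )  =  561 = 3^1*11^1*17^1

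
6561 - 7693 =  - 1132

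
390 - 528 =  - 138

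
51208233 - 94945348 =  - 43737115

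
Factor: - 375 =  - 3^1*5^3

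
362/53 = 6 + 44/53 = 6.83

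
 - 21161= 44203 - 65364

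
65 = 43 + 22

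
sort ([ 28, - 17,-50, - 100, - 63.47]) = [ - 100,- 63.47, - 50, - 17,28]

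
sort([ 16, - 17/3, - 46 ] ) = [ - 46, - 17/3, 16 ]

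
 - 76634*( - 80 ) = 6130720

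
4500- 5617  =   - 1117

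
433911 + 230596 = 664507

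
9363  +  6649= 16012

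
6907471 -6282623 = 624848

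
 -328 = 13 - 341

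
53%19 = 15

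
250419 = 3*83473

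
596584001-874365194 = -277781193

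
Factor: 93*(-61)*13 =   -  73749  =  - 3^1*13^1*31^1*61^1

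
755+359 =1114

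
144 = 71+73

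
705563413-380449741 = 325113672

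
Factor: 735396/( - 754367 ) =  - 2^2*3^1 *61283^1*754367^( - 1 )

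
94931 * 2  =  189862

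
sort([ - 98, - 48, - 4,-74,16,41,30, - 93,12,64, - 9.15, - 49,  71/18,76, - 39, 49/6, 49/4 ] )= [ - 98, - 93,  -  74,-49, - 48, - 39, - 9.15,  -  4, 71/18,49/6, 12, 49/4 , 16,30,  41, 64, 76] 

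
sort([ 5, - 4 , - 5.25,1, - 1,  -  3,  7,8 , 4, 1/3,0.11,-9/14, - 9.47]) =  [ - 9.47, - 5.25, - 4,  -  3, - 1, - 9/14, 0.11, 1/3,1,4,5,7, 8]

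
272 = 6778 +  - 6506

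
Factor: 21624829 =43^1 * 191^1*2633^1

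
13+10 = 23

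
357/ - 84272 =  - 1+83915/84272= -  0.00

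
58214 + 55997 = 114211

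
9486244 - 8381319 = 1104925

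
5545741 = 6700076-1154335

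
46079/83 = 555+14/83= 555.17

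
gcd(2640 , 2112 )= 528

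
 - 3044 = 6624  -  9668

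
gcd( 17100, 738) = 18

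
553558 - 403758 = 149800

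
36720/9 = 4080 = 4080.00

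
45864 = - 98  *( - 468 ) 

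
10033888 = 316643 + 9717245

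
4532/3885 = 4532/3885 =1.17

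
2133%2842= 2133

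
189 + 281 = 470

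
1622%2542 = 1622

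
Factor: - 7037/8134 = - 2^( - 1)*7^ ( - 2 )*31^1* 83^( - 1 )* 227^1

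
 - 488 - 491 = - 979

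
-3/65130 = - 1 + 21709/21710 = - 0.00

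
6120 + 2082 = 8202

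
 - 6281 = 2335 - 8616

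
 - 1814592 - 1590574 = -3405166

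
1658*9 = 14922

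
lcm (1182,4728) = 4728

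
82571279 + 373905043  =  456476322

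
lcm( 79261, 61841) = 5627531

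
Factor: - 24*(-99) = 2376 = 2^3*3^3*11^1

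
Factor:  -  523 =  - 523^1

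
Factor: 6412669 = 6412669^1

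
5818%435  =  163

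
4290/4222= 1 + 34/2111= 1.02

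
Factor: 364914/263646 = 11^1*19^1*151^ ( - 1 )=209/151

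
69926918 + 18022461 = 87949379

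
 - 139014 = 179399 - 318413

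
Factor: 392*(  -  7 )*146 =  - 400624 = - 2^4 * 7^3 * 73^1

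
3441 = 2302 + 1139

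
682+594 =1276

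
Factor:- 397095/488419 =- 3^1 * 5^1*23^1*1151^1* 488419^( - 1 )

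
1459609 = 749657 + 709952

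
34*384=13056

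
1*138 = 138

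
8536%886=562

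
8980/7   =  1282 + 6/7 =1282.86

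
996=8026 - 7030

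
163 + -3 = 160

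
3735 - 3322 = 413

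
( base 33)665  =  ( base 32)6IH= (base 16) 1a51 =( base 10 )6737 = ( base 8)15121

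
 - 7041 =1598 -8639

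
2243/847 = 2+549/847 = 2.65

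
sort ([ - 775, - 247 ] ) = [ - 775, - 247 ] 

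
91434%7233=4638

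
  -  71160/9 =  - 7907 + 1/3 = - 7906.67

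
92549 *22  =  2036078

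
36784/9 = 4087+1/9 = 4087.11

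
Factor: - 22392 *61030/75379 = -1366583760/75379 =- 2^4*3^2*5^1*17^1*43^( - 1)*311^1*359^1*1753^(-1)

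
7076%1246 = 846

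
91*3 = 273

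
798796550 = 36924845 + 761871705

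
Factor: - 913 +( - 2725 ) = - 3638= - 2^1*17^1*107^1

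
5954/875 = 5954/875 = 6.80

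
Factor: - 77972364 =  - 2^2 * 3^2*337^1*6427^1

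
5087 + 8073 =13160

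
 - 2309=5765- 8074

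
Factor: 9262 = 2^1*11^1*421^1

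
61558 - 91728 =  - 30170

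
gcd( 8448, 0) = 8448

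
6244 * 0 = 0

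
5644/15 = 5644/15 = 376.27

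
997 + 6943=7940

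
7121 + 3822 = 10943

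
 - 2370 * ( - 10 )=23700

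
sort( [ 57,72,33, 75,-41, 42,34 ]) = [ - 41, 33,34 , 42,  57,72,75] 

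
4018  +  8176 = 12194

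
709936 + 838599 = 1548535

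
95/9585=19/1917= 0.01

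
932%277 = 101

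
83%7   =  6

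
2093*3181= 6657833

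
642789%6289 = 1311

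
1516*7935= 12029460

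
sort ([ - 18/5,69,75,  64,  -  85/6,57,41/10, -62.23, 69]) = [ - 62.23, - 85/6, - 18/5,41/10 , 57, 64, 69, 69,75] 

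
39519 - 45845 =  - 6326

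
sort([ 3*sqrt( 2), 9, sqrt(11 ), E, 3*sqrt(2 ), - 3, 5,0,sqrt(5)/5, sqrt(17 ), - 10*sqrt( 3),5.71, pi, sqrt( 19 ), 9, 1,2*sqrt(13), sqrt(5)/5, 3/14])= [ - 10*sqrt( 3), - 3,0,3/14, sqrt( 5 ) /5, sqrt(5)/5,1, E,pi,sqrt(11 ), sqrt(17),3*sqrt(2 ), 3* sqrt(2), sqrt(19 ), 5,5.71, 2*sqrt(13), 9,9]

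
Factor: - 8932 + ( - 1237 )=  - 10169^1= - 10169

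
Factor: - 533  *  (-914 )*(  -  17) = - 2^1 * 13^1*17^1*41^1*457^1 = - 8281754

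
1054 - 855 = 199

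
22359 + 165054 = 187413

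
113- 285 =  - 172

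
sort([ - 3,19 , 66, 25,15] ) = [ - 3,15, 19, 25 , 66]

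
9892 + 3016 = 12908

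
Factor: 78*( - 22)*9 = -15444 =- 2^2*3^3*11^1*13^1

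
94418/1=94418=94418.00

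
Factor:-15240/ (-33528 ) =5/11 = 5^1*11^( - 1)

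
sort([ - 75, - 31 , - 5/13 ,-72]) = [ - 75, - 72, - 31, - 5/13]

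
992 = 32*31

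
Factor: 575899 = 43^1*59^1*227^1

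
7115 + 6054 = 13169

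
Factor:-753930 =-2^1* 3^2 * 5^1*8377^1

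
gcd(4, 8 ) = 4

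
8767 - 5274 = 3493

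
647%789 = 647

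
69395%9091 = 5758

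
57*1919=109383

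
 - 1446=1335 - 2781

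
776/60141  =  776/60141 = 0.01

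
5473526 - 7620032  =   - 2146506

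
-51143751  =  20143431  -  71287182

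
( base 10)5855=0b1011011011111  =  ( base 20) ecf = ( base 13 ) 2885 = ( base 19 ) G43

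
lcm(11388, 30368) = 91104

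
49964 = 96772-46808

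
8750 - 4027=4723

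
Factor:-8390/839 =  - 10  =  -2^1*5^1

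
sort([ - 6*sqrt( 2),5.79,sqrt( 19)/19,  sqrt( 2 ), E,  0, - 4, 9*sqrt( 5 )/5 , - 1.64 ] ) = [ - 6*sqrt( 2),- 4, - 1.64, 0,sqrt( 19) /19, sqrt (2 ), E,9*sqrt(5 )/5 , 5.79 ] 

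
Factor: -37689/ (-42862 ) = 51/58 = 2^( - 1 )*3^1*17^1*29^(-1 ) 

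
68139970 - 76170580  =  -8030610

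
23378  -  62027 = -38649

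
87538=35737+51801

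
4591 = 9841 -5250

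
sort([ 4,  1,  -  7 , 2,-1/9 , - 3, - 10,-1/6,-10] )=[-10, - 10  ,-7,- 3,-1/6, - 1/9,1, 2,4 ]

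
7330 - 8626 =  - 1296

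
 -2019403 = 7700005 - 9719408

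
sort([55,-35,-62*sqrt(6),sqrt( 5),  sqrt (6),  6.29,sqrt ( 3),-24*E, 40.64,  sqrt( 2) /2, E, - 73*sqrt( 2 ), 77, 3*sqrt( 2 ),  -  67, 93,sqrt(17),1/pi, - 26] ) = [  -  62 * sqrt( 6 ), - 73 * sqrt(2 ), - 67, -24*E,  -  35, - 26 , 1/pi, sqrt( 2 )/2, sqrt( 3 ),sqrt( 5),sqrt( 6 ), E,sqrt(17),3*sqrt( 2), 6.29,40.64, 55, 77,93 ] 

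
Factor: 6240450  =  2^1*3^1*5^2*41603^1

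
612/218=2 + 88/109 = 2.81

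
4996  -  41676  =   - 36680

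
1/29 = 1/29 = 0.03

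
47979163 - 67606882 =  - 19627719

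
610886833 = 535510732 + 75376101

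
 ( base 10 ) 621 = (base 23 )140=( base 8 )1155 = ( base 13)38A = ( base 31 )K1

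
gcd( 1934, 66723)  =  967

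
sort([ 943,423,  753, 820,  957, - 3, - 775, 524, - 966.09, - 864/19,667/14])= [-966.09 ,-775, - 864/19, - 3, 667/14,423,524, 753,820,943,957]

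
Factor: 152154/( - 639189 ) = - 2^1 * 29^(-1 ) *31^( - 1) * 107^1 = - 214/899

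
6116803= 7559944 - 1443141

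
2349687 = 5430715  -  3081028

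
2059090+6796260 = 8855350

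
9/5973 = 3/1991 = 0.00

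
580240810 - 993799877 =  - 413559067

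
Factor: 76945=5^1*11^1*1399^1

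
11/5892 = 11/5892 = 0.00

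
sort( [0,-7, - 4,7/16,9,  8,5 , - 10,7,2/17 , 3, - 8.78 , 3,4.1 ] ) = [ -10, - 8.78, - 7, - 4,0, 2/17,7/16 , 3,3,  4.1,5,7,8,9]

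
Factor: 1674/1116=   2^( - 1)*3^1 = 3/2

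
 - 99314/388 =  - 256 + 7/194 = -255.96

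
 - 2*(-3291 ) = 6582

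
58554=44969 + 13585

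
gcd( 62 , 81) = 1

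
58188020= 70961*820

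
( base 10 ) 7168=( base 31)7e7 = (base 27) 9MD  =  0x1C00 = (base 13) 3355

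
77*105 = 8085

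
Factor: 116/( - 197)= - 2^2*29^1*197^( - 1)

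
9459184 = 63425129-53965945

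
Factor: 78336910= 2^1*5^1  *89^1*88019^1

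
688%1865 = 688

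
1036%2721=1036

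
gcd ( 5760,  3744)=288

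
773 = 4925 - 4152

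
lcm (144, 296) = 5328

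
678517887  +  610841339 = 1289359226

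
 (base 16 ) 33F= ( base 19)25E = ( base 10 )831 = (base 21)1IC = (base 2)1100111111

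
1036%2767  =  1036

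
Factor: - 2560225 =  -5^2*102409^1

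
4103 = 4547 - 444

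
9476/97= 9476/97= 97.69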